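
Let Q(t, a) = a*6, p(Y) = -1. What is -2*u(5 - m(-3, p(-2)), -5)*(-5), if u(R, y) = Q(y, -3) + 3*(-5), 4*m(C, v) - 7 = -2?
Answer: -330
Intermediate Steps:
Q(t, a) = 6*a
m(C, v) = 5/4 (m(C, v) = 7/4 + (¼)*(-2) = 7/4 - ½ = 5/4)
u(R, y) = -33 (u(R, y) = 6*(-3) + 3*(-5) = -18 - 15 = -33)
-2*u(5 - m(-3, p(-2)), -5)*(-5) = -2*(-33)*(-5) = 66*(-5) = -330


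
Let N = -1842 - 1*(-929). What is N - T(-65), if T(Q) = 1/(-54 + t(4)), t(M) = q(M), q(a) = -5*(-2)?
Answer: -40171/44 ≈ -912.98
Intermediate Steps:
q(a) = 10
t(M) = 10
T(Q) = -1/44 (T(Q) = 1/(-54 + 10) = 1/(-44) = -1/44)
N = -913 (N = -1842 + 929 = -913)
N - T(-65) = -913 - 1*(-1/44) = -913 + 1/44 = -40171/44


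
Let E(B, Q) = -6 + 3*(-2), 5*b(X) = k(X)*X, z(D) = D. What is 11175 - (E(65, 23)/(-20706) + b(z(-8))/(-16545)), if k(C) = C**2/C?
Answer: 3190283476039/285483975 ≈ 11175.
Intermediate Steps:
k(C) = C
b(X) = X**2/5 (b(X) = (X*X)/5 = X**2/5)
E(B, Q) = -12 (E(B, Q) = -6 - 6 = -12)
11175 - (E(65, 23)/(-20706) + b(z(-8))/(-16545)) = 11175 - (-12/(-20706) + ((1/5)*(-8)**2)/(-16545)) = 11175 - (-12*(-1/20706) + ((1/5)*64)*(-1/16545)) = 11175 - (2/3451 + (64/5)*(-1/16545)) = 11175 - (2/3451 - 64/82725) = 11175 - 1*(-55414/285483975) = 11175 + 55414/285483975 = 3190283476039/285483975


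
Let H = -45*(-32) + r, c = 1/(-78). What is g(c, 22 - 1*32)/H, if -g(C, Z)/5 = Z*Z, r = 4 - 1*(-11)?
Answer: -100/291 ≈ -0.34364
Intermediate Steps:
r = 15 (r = 4 + 11 = 15)
c = -1/78 ≈ -0.012821
g(C, Z) = -5*Z² (g(C, Z) = -5*Z*Z = -5*Z²)
H = 1455 (H = -45*(-32) + 15 = 1440 + 15 = 1455)
g(c, 22 - 1*32)/H = -5*(22 - 1*32)²/1455 = -5*(22 - 32)²*(1/1455) = -5*(-10)²*(1/1455) = -5*100*(1/1455) = -500*1/1455 = -100/291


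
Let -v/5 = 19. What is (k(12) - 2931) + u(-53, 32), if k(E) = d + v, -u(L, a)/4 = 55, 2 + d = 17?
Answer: -3231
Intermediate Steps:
d = 15 (d = -2 + 17 = 15)
v = -95 (v = -5*19 = -95)
u(L, a) = -220 (u(L, a) = -4*55 = -220)
k(E) = -80 (k(E) = 15 - 95 = -80)
(k(12) - 2931) + u(-53, 32) = (-80 - 2931) - 220 = -3011 - 220 = -3231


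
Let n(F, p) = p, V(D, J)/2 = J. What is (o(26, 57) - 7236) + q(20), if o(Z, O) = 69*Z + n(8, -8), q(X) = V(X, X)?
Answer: -5410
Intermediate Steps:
V(D, J) = 2*J
q(X) = 2*X
o(Z, O) = -8 + 69*Z (o(Z, O) = 69*Z - 8 = -8 + 69*Z)
(o(26, 57) - 7236) + q(20) = ((-8 + 69*26) - 7236) + 2*20 = ((-8 + 1794) - 7236) + 40 = (1786 - 7236) + 40 = -5450 + 40 = -5410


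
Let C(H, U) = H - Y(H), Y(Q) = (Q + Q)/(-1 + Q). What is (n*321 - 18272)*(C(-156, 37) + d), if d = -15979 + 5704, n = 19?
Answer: 19939118367/157 ≈ 1.2700e+8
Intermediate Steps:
Y(Q) = 2*Q/(-1 + Q) (Y(Q) = (2*Q)/(-1 + Q) = 2*Q/(-1 + Q))
C(H, U) = H - 2*H/(-1 + H)
d = -10275
(n*321 - 18272)*(C(-156, 37) + d) = (19*321 - 18272)*(-156*(-3 - 156)/(-1 - 156) - 10275) = (6099 - 18272)*(-156*(-159)/(-157) - 10275) = -12173*(-156*(-1/157)*(-159) - 10275) = -12173*(-24804/157 - 10275) = -12173*(-1637979/157) = 19939118367/157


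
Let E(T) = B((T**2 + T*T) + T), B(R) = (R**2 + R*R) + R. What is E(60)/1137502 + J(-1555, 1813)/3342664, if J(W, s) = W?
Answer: 176195046508915/1901143492664 ≈ 92.678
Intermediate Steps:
B(R) = R + 2*R**2 (B(R) = (R**2 + R**2) + R = 2*R**2 + R = R + 2*R**2)
E(T) = (T + 2*T**2)*(1 + 2*T + 4*T**2) (E(T) = ((T**2 + T*T) + T)*(1 + 2*((T**2 + T*T) + T)) = ((T**2 + T**2) + T)*(1 + 2*((T**2 + T**2) + T)) = (2*T**2 + T)*(1 + 2*(2*T**2 + T)) = (T + 2*T**2)*(1 + 2*(T + 2*T**2)) = (T + 2*T**2)*(1 + (2*T + 4*T**2)) = (T + 2*T**2)*(1 + 2*T + 4*T**2))
E(60)/1137502 + J(-1555, 1813)/3342664 = (60*(1 + 2*60)*(1 + 2*60*(1 + 2*60)))/1137502 - 1555/3342664 = (60*(1 + 120)*(1 + 2*60*(1 + 120)))*(1/1137502) - 1555*1/3342664 = (60*121*(1 + 2*60*121))*(1/1137502) - 1555/3342664 = (60*121*(1 + 14520))*(1/1137502) - 1555/3342664 = (60*121*14521)*(1/1137502) - 1555/3342664 = 105422460*(1/1137502) - 1555/3342664 = 52711230/568751 - 1555/3342664 = 176195046508915/1901143492664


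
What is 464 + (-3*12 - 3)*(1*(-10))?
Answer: 854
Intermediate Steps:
464 + (-3*12 - 3)*(1*(-10)) = 464 + (-36 - 3)*(-10) = 464 - 39*(-10) = 464 + 390 = 854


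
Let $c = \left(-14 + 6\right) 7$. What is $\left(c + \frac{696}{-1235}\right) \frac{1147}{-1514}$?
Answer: $\frac{40062416}{934895} \approx 42.852$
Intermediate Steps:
$c = -56$ ($c = \left(-8\right) 7 = -56$)
$\left(c + \frac{696}{-1235}\right) \frac{1147}{-1514} = \left(-56 + \frac{696}{-1235}\right) \frac{1147}{-1514} = \left(-56 + 696 \left(- \frac{1}{1235}\right)\right) 1147 \left(- \frac{1}{1514}\right) = \left(-56 - \frac{696}{1235}\right) \left(- \frac{1147}{1514}\right) = \left(- \frac{69856}{1235}\right) \left(- \frac{1147}{1514}\right) = \frac{40062416}{934895}$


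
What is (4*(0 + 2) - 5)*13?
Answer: 39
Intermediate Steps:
(4*(0 + 2) - 5)*13 = (4*2 - 5)*13 = (8 - 5)*13 = 3*13 = 39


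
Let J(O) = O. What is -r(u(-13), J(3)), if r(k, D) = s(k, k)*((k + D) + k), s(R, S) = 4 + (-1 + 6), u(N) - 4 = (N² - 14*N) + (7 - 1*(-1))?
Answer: -6561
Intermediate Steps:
u(N) = 12 + N² - 14*N (u(N) = 4 + ((N² - 14*N) + (7 - 1*(-1))) = 4 + ((N² - 14*N) + (7 + 1)) = 4 + ((N² - 14*N) + 8) = 4 + (8 + N² - 14*N) = 12 + N² - 14*N)
s(R, S) = 9 (s(R, S) = 4 + 5 = 9)
r(k, D) = 9*D + 18*k (r(k, D) = 9*((k + D) + k) = 9*((D + k) + k) = 9*(D + 2*k) = 9*D + 18*k)
-r(u(-13), J(3)) = -(9*3 + 18*(12 + (-13)² - 14*(-13))) = -(27 + 18*(12 + 169 + 182)) = -(27 + 18*363) = -(27 + 6534) = -1*6561 = -6561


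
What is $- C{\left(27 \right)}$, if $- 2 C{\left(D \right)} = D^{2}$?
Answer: $\frac{729}{2} \approx 364.5$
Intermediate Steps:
$C{\left(D \right)} = - \frac{D^{2}}{2}$
$- C{\left(27 \right)} = - \frac{\left(-1\right) 27^{2}}{2} = - \frac{\left(-1\right) 729}{2} = \left(-1\right) \left(- \frac{729}{2}\right) = \frac{729}{2}$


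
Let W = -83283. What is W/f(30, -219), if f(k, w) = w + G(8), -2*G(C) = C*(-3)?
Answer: 1207/3 ≈ 402.33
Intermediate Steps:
G(C) = 3*C/2 (G(C) = -C*(-3)/2 = -(-3)*C/2 = 3*C/2)
f(k, w) = 12 + w (f(k, w) = w + (3/2)*8 = w + 12 = 12 + w)
W/f(30, -219) = -83283/(12 - 219) = -83283/(-207) = -83283*(-1/207) = 1207/3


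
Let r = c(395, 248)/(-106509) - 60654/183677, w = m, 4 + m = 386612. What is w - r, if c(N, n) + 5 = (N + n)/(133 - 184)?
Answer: 29671473608023768/76748148711 ≈ 3.8661e+5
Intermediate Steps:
c(N, n) = -5 - N/51 - n/51 (c(N, n) = -5 + (N + n)/(133 - 184) = -5 + (N + n)/(-51) = -5 + (N + n)*(-1/51) = -5 + (-N/51 - n/51) = -5 - N/51 - n/51)
m = 386608 (m = -4 + 386612 = 386608)
w = 386608
r = -25331161480/76748148711 (r = (-5 - 1/51*395 - 1/51*248)/(-106509) - 60654/183677 = (-5 - 395/51 - 248/51)*(-1/106509) - 60654*1/183677 = -898/51*(-1/106509) - 60654/183677 = 898/5431959 - 60654/183677 = -25331161480/76748148711 ≈ -0.33006)
w - r = 386608 - 1*(-25331161480/76748148711) = 386608 + 25331161480/76748148711 = 29671473608023768/76748148711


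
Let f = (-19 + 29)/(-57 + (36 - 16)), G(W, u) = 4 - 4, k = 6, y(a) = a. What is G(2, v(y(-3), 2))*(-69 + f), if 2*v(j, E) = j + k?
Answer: 0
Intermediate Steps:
v(j, E) = 3 + j/2 (v(j, E) = (j + 6)/2 = (6 + j)/2 = 3 + j/2)
G(W, u) = 0
f = -10/37 (f = 10/(-57 + 20) = 10/(-37) = 10*(-1/37) = -10/37 ≈ -0.27027)
G(2, v(y(-3), 2))*(-69 + f) = 0*(-69 - 10/37) = 0*(-2563/37) = 0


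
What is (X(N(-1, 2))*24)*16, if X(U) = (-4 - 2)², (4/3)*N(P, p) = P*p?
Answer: 13824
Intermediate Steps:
N(P, p) = 3*P*p/4 (N(P, p) = 3*(P*p)/4 = 3*P*p/4)
X(U) = 36 (X(U) = (-6)² = 36)
(X(N(-1, 2))*24)*16 = (36*24)*16 = 864*16 = 13824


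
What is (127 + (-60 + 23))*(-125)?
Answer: -11250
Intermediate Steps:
(127 + (-60 + 23))*(-125) = (127 - 37)*(-125) = 90*(-125) = -11250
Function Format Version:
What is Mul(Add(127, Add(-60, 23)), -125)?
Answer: -11250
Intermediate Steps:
Mul(Add(127, Add(-60, 23)), -125) = Mul(Add(127, -37), -125) = Mul(90, -125) = -11250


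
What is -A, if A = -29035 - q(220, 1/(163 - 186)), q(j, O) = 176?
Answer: 29211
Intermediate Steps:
A = -29211 (A = -29035 - 1*176 = -29035 - 176 = -29211)
-A = -1*(-29211) = 29211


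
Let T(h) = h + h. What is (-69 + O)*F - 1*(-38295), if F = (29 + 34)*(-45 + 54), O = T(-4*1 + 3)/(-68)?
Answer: -27585/34 ≈ -811.32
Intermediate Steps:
T(h) = 2*h
O = 1/34 (O = (2*(-4*1 + 3))/(-68) = (2*(-4 + 3))*(-1/68) = (2*(-1))*(-1/68) = -2*(-1/68) = 1/34 ≈ 0.029412)
F = 567 (F = 63*9 = 567)
(-69 + O)*F - 1*(-38295) = (-69 + 1/34)*567 - 1*(-38295) = -2345/34*567 + 38295 = -1329615/34 + 38295 = -27585/34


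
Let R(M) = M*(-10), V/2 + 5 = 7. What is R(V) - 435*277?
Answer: -120535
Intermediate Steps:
V = 4 (V = -10 + 2*7 = -10 + 14 = 4)
R(M) = -10*M
R(V) - 435*277 = -10*4 - 435*277 = -40 - 120495 = -120535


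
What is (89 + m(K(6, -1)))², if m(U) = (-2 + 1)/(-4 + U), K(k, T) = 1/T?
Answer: 198916/25 ≈ 7956.6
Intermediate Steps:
m(U) = -1/(-4 + U)
(89 + m(K(6, -1)))² = (89 - 1/(-4 + 1/(-1)))² = (89 - 1/(-4 - 1))² = (89 - 1/(-5))² = (89 - 1*(-⅕))² = (89 + ⅕)² = (446/5)² = 198916/25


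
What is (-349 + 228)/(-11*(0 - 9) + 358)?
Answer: -121/457 ≈ -0.26477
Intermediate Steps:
(-349 + 228)/(-11*(0 - 9) + 358) = -121/(-11*(-9) + 358) = -121/(99 + 358) = -121/457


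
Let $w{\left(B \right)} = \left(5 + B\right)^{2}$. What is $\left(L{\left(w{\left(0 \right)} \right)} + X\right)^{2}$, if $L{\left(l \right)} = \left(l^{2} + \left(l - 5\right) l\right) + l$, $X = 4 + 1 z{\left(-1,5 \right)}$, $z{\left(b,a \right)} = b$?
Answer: $1329409$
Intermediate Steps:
$X = 3$ ($X = 4 + 1 \left(-1\right) = 4 - 1 = 3$)
$L{\left(l \right)} = l + l^{2} + l \left(-5 + l\right)$ ($L{\left(l \right)} = \left(l^{2} + \left(l - 5\right) l\right) + l = \left(l^{2} + \left(-5 + l\right) l\right) + l = \left(l^{2} + l \left(-5 + l\right)\right) + l = l + l^{2} + l \left(-5 + l\right)$)
$\left(L{\left(w{\left(0 \right)} \right)} + X\right)^{2} = \left(2 \left(5 + 0\right)^{2} \left(-2 + \left(5 + 0\right)^{2}\right) + 3\right)^{2} = \left(2 \cdot 5^{2} \left(-2 + 5^{2}\right) + 3\right)^{2} = \left(2 \cdot 25 \left(-2 + 25\right) + 3\right)^{2} = \left(2 \cdot 25 \cdot 23 + 3\right)^{2} = \left(1150 + 3\right)^{2} = 1153^{2} = 1329409$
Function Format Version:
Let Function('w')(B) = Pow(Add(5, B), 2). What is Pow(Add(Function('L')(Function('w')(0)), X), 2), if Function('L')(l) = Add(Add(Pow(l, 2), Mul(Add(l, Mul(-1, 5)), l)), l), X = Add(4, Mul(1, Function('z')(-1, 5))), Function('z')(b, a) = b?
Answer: 1329409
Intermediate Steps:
X = 3 (X = Add(4, Mul(1, -1)) = Add(4, -1) = 3)
Function('L')(l) = Add(l, Pow(l, 2), Mul(l, Add(-5, l))) (Function('L')(l) = Add(Add(Pow(l, 2), Mul(Add(l, -5), l)), l) = Add(Add(Pow(l, 2), Mul(Add(-5, l), l)), l) = Add(Add(Pow(l, 2), Mul(l, Add(-5, l))), l) = Add(l, Pow(l, 2), Mul(l, Add(-5, l))))
Pow(Add(Function('L')(Function('w')(0)), X), 2) = Pow(Add(Mul(2, Pow(Add(5, 0), 2), Add(-2, Pow(Add(5, 0), 2))), 3), 2) = Pow(Add(Mul(2, Pow(5, 2), Add(-2, Pow(5, 2))), 3), 2) = Pow(Add(Mul(2, 25, Add(-2, 25)), 3), 2) = Pow(Add(Mul(2, 25, 23), 3), 2) = Pow(Add(1150, 3), 2) = Pow(1153, 2) = 1329409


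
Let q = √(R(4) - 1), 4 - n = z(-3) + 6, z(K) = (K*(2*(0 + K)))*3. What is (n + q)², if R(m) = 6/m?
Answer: (112 - √2)²/4 ≈ 3057.3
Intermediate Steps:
z(K) = 6*K² (z(K) = (K*(2*K))*3 = (2*K²)*3 = 6*K²)
n = -56 (n = 4 - (6*(-3)² + 6) = 4 - (6*9 + 6) = 4 - (54 + 6) = 4 - 1*60 = 4 - 60 = -56)
q = √2/2 (q = √(6/4 - 1) = √(6*(¼) - 1) = √(3/2 - 1) = √(½) = √2/2 ≈ 0.70711)
(n + q)² = (-56 + √2/2)²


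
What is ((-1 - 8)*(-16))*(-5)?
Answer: -720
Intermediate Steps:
((-1 - 8)*(-16))*(-5) = -9*(-16)*(-5) = 144*(-5) = -720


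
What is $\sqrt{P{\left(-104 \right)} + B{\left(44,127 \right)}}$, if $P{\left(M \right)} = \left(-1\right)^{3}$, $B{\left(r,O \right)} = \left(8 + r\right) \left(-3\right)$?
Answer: $i \sqrt{157} \approx 12.53 i$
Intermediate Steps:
$B{\left(r,O \right)} = -24 - 3 r$
$P{\left(M \right)} = -1$
$\sqrt{P{\left(-104 \right)} + B{\left(44,127 \right)}} = \sqrt{-1 - 156} = \sqrt{-157} = i \sqrt{157}$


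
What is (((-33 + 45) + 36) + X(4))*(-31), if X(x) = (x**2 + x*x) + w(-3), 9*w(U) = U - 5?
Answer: -22072/9 ≈ -2452.4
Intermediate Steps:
w(U) = -5/9 + U/9 (w(U) = (U - 5)/9 = (-5 + U)/9 = -5/9 + U/9)
X(x) = -8/9 + 2*x**2 (X(x) = (x**2 + x*x) + (-5/9 + (1/9)*(-3)) = (x**2 + x**2) + (-5/9 - 1/3) = 2*x**2 - 8/9 = -8/9 + 2*x**2)
(((-33 + 45) + 36) + X(4))*(-31) = (((-33 + 45) + 36) + (-8/9 + 2*4**2))*(-31) = ((12 + 36) + (-8/9 + 2*16))*(-31) = (48 + (-8/9 + 32))*(-31) = (48 + 280/9)*(-31) = (712/9)*(-31) = -22072/9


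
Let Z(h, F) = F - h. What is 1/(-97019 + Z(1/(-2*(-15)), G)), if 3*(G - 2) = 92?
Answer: -30/2909591 ≈ -1.0311e-5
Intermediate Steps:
G = 98/3 (G = 2 + (⅓)*92 = 2 + 92/3 = 98/3 ≈ 32.667)
1/(-97019 + Z(1/(-2*(-15)), G)) = 1/(-97019 + (98/3 - 1/((-2*(-15))))) = 1/(-97019 + (98/3 - 1/30)) = 1/(-97019 + 979/30) = 1/(-2909591/30) = -30/2909591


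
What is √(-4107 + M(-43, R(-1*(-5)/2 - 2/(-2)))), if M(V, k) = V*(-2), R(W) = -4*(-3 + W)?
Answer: I*√4021 ≈ 63.411*I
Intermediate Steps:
R(W) = 12 - 4*W
M(V, k) = -2*V
√(-4107 + M(-43, R(-1*(-5)/2 - 2/(-2)))) = √(-4107 - 2*(-43)) = √(-4107 + 86) = √(-4021) = I*√4021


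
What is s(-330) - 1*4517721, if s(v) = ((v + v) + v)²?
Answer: -3537621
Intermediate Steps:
s(v) = 9*v² (s(v) = (2*v + v)² = (3*v)² = 9*v²)
s(-330) - 1*4517721 = 9*(-330)² - 1*4517721 = 9*108900 - 4517721 = 980100 - 4517721 = -3537621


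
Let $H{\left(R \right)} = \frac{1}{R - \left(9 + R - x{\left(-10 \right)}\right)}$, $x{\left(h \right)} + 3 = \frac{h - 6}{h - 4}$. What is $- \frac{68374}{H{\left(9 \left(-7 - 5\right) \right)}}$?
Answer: $\frac{5196424}{7} \approx 7.4235 \cdot 10^{5}$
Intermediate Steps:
$x{\left(h \right)} = -3 + \frac{-6 + h}{-4 + h}$ ($x{\left(h \right)} = -3 + \frac{h - 6}{h - 4} = -3 + \frac{-6 + h}{-4 + h}$)
$H{\left(R \right)} = - \frac{7}{76}$ ($H{\left(R \right)} = \frac{1}{R - \left(9 + R - \frac{2 \left(3 - -10\right)}{-4 - 10}\right)} = \frac{1}{R - \left(9 + R - \frac{2 \left(3 + 10\right)}{-14}\right)} = \frac{1}{R + \left(\left(2 \left(- \frac{1}{14}\right) 13 - \left(13 + R\right)\right) + 4\right)} = \frac{1}{R + \left(\left(- \frac{13}{7} - \left(13 + R\right)\right) + 4\right)} = \frac{1}{R + \left(\left(- \frac{104}{7} - R\right) + 4\right)} = \frac{1}{R - \left(\frac{76}{7} + R\right)} = \frac{1}{- \frac{76}{7}} = - \frac{7}{76}$)
$- \frac{68374}{H{\left(9 \left(-7 - 5\right) \right)}} = - \frac{68374}{- \frac{7}{76}} = \left(-68374\right) \left(- \frac{76}{7}\right) = \frac{5196424}{7}$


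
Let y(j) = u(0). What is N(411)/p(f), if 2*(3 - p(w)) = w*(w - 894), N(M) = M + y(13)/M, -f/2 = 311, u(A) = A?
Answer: -411/471473 ≈ -0.00087174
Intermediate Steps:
y(j) = 0
f = -622 (f = -2*311 = -622)
N(M) = M (N(M) = M + 0/M = M + 0 = M)
p(w) = 3 - w*(-894 + w)/2 (p(w) = 3 - w*(w - 894)/2 = 3 - w*(-894 + w)/2)
N(411)/p(f) = 411/(3 + 447*(-622) - 1/2*(-622)**2) = 411/(3 - 278034 - 1/2*386884) = 411/(3 - 278034 - 193442) = 411/(-471473) = 411*(-1/471473) = -411/471473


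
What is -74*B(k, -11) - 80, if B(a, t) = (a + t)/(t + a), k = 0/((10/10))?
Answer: -154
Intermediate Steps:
k = 0 (k = 0/((10*(⅒))) = 0/1 = 0*1 = 0)
B(a, t) = 1 (B(a, t) = (a + t)/(a + t) = 1)
-74*B(k, -11) - 80 = -74*1 - 80 = -74 - 80 = -154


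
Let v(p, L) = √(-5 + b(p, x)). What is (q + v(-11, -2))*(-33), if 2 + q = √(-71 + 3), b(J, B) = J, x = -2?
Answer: 66 - 132*I - 66*I*√17 ≈ 66.0 - 404.13*I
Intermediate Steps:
q = -2 + 2*I*√17 (q = -2 + √(-71 + 3) = -2 + √(-68) = -2 + 2*I*√17 ≈ -2.0 + 8.2462*I)
v(p, L) = √(-5 + p)
(q + v(-11, -2))*(-33) = ((-2 + 2*I*√17) + √(-5 - 11))*(-33) = ((-2 + 2*I*√17) + √(-16))*(-33) = ((-2 + 2*I*√17) + 4*I)*(-33) = (-2 + 4*I + 2*I*√17)*(-33) = 66 - 132*I - 66*I*√17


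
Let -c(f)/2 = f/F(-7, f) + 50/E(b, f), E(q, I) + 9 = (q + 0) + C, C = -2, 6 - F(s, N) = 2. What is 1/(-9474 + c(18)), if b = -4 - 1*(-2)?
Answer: -13/123179 ≈ -0.00010554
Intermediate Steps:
F(s, N) = 4 (F(s, N) = 6 - 1*2 = 6 - 2 = 4)
b = -2 (b = -4 + 2 = -2)
E(q, I) = -11 + q (E(q, I) = -9 + ((q + 0) - 2) = -9 + (q - 2) = -9 + (-2 + q) = -11 + q)
c(f) = 100/13 - f/2 (c(f) = -2*(f/4 + 50/(-11 - 2)) = -2*(f*(¼) + 50/(-13)) = -2*(f/4 + 50*(-1/13)) = -2*(f/4 - 50/13) = -2*(-50/13 + f/4) = 100/13 - f/2)
1/(-9474 + c(18)) = 1/(-9474 + (100/13 - ½*18)) = 1/(-9474 + (100/13 - 9)) = 1/(-9474 - 17/13) = 1/(-123179/13) = -13/123179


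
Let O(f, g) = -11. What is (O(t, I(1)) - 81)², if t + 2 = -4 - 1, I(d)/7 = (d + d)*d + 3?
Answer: 8464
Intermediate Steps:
I(d) = 21 + 14*d² (I(d) = 7*((d + d)*d + 3) = 7*((2*d)*d + 3) = 7*(2*d² + 3) = 7*(3 + 2*d²) = 21 + 14*d²)
t = -7 (t = -2 + (-4 - 1) = -2 - 5 = -7)
(O(t, I(1)) - 81)² = (-11 - 81)² = (-92)² = 8464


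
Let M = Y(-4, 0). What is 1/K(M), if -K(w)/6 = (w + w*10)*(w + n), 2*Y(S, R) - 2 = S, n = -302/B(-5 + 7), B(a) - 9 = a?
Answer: -1/1878 ≈ -0.00053248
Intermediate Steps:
B(a) = 9 + a
n = -302/11 (n = -302/(9 + (-5 + 7)) = -302/(9 + 2) = -302/11 ≈ -27.455)
Y(S, R) = 1 + S/2
M = -1 (M = 1 + (1/2)*(-4) = 1 - 2 = -1)
K(w) = -66*w*(-302/11 + w) (K(w) = -6*(w + w*10)*(w - 302/11) = -6*(w + 10*w)*(-302/11 + w) = -6*11*w*(-302/11 + w) = -66*w*(-302/11 + w))
1/K(M) = 1/(6*(-1)*(302 - 11*(-1))) = 1/(6*(-1)*(302 + 11)) = 1/(6*(-1)*313) = 1/(-1878) = -1/1878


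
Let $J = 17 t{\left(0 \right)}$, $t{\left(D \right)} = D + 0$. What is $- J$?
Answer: $0$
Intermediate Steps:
$t{\left(D \right)} = D$
$J = 0$ ($J = 17 \cdot 0 = 0$)
$- J = \left(-1\right) 0 = 0$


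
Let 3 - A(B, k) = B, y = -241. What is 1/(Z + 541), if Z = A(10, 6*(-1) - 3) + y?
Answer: 1/293 ≈ 0.0034130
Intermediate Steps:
A(B, k) = 3 - B
Z = -248 (Z = (3 - 1*10) - 241 = (3 - 10) - 241 = -7 - 241 = -248)
1/(Z + 541) = 1/(-248 + 541) = 1/293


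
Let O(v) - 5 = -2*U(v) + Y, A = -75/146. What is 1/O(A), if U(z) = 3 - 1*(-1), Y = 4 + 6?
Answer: 1/7 ≈ 0.14286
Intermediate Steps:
Y = 10
U(z) = 4 (U(z) = 3 + 1 = 4)
A = -75/146 (A = -75*1/146 = -75/146 ≈ -0.51370)
O(v) = 7 (O(v) = 5 + (-2*4 + 10) = 5 + (-8 + 10) = 5 + 2 = 7)
1/O(A) = 1/7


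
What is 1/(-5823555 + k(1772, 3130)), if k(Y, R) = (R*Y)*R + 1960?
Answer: 1/17354285205 ≈ 5.7623e-11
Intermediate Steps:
k(Y, R) = 1960 + Y*R² (k(Y, R) = Y*R² + 1960 = 1960 + Y*R²)
1/(-5823555 + k(1772, 3130)) = 1/(-5823555 + (1960 + 1772*3130²)) = 1/(-5823555 + (1960 + 1772*9796900)) = 1/(-5823555 + (1960 + 17360106800)) = 1/(-5823555 + 17360108760) = 1/17354285205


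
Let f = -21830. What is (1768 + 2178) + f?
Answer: -17884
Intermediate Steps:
(1768 + 2178) + f = (1768 + 2178) - 21830 = 3946 - 21830 = -17884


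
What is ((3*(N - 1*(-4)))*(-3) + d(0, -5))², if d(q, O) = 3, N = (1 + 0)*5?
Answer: 6084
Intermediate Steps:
N = 5 (N = 1*5 = 5)
((3*(N - 1*(-4)))*(-3) + d(0, -5))² = ((3*(5 - 1*(-4)))*(-3) + 3)² = ((3*(5 + 4))*(-3) + 3)² = ((3*9)*(-3) + 3)² = (27*(-3) + 3)² = (-81 + 3)² = (-78)² = 6084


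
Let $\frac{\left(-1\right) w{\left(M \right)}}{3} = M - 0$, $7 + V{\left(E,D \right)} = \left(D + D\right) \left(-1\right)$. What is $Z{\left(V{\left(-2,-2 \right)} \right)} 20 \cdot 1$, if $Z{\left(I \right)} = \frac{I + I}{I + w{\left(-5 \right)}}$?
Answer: $-10$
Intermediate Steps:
$V{\left(E,D \right)} = -7 - 2 D$ ($V{\left(E,D \right)} = -7 + \left(D + D\right) \left(-1\right) = -7 + 2 D \left(-1\right) = -7 - 2 D$)
$w{\left(M \right)} = - 3 M$ ($w{\left(M \right)} = - 3 \left(M - 0\right) = - 3 \left(M + 0\right) = - 3 M$)
$Z{\left(I \right)} = \frac{2 I}{15 + I}$ ($Z{\left(I \right)} = \frac{I + I}{I - -15} = \frac{2 I}{I + 15} = \frac{2 I}{15 + I}$)
$Z{\left(V{\left(-2,-2 \right)} \right)} 20 \cdot 1 = \frac{2 \left(-7 - -4\right)}{15 - 3} \cdot 20 \cdot 1 = \frac{2 \left(-7 + 4\right)}{15 + \left(-7 + 4\right)} 20 \cdot 1 = 2 \left(-3\right) \frac{1}{15 - 3} \cdot 20 \cdot 1 = 2 \left(-3\right) \frac{1}{12} \cdot 20 \cdot 1 = \left(- \frac{1}{2}\right) 20 \cdot 1 = \left(-10\right) 1 = -10$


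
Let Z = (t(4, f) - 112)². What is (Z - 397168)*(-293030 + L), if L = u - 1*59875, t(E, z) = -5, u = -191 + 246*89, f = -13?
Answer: 127009011758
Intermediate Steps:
u = 21703 (u = -191 + 21894 = 21703)
Z = 13689 (Z = (-5 - 112)² = (-117)² = 13689)
L = -38172 (L = 21703 - 1*59875 = 21703 - 59875 = -38172)
(Z - 397168)*(-293030 + L) = (13689 - 397168)*(-293030 - 38172) = -383479*(-331202) = 127009011758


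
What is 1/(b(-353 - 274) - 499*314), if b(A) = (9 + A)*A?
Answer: 1/230800 ≈ 4.3328e-6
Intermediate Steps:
b(A) = A*(9 + A)
1/(b(-353 - 274) - 499*314) = 1/((-353 - 274)*(9 + (-353 - 274)) - 499*314) = 1/(-627*(9 - 627) - 156686) = 1/(-627*(-618) - 156686) = 1/(387486 - 156686) = 1/230800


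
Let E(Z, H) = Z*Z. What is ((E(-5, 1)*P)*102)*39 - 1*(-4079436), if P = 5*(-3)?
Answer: 2587686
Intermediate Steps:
E(Z, H) = Z**2
P = -15
((E(-5, 1)*P)*102)*39 - 1*(-4079436) = (((-5)**2*(-15))*102)*39 - 1*(-4079436) = ((25*(-15))*102)*39 + 4079436 = -375*102*39 + 4079436 = -38250*39 + 4079436 = -1491750 + 4079436 = 2587686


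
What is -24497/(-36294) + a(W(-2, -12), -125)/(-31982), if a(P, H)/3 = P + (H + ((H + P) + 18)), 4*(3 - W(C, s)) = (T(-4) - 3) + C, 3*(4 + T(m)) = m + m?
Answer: 807435241/1160754708 ≈ 0.69561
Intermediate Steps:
T(m) = -4 + 2*m/3 (T(m) = -4 + (m + m)/3 = -4 + (2*m)/3 = -4 + 2*m/3)
W(C, s) = 65/12 - C/4 (W(C, s) = 3 - (((-4 + (2/3)*(-4)) - 3) + C)/4 = 3 - (((-4 - 8/3) - 3) + C)/4 = 3 - ((-20/3 - 3) + C)/4 = 3 - (-29/3 + C)/4 = 3 + (29/12 - C/4) = 65/12 - C/4)
a(P, H) = 54 + 6*H + 6*P (a(P, H) = 3*(P + (H + ((H + P) + 18))) = 3*(P + (H + (18 + H + P))) = 3*(P + (18 + P + 2*H)) = 3*(18 + 2*H + 2*P) = 54 + 6*H + 6*P)
-24497/(-36294) + a(W(-2, -12), -125)/(-31982) = -24497/(-36294) + (54 + 6*(-125) + 6*(65/12 - 1/4*(-2)))/(-31982) = -24497*(-1/36294) + (54 - 750 + 6*(65/12 + 1/2))*(-1/31982) = 24497/36294 + (54 - 750 + 6*(71/12))*(-1/31982) = 24497/36294 + (54 - 750 + 71/2)*(-1/31982) = 24497/36294 - 1321/2*(-1/31982) = 24497/36294 + 1321/63964 = 807435241/1160754708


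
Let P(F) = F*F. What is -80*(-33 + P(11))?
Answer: -7040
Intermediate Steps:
P(F) = F**2
-80*(-33 + P(11)) = -80*(-33 + 11**2) = -80*(-33 + 121) = -80*88 = -7040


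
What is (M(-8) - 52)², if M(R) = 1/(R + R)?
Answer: 693889/256 ≈ 2710.5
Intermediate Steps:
M(R) = 1/(2*R)
(M(-8) - 52)² = ((½)/(-8) - 52)² = ((½)*(-⅛) - 52)² = (-1/16 - 52)² = (-833/16)² = 693889/256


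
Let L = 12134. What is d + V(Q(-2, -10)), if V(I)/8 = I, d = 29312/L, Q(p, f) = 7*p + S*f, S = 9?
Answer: -5033088/6067 ≈ -829.58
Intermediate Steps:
Q(p, f) = 7*p + 9*f
d = 14656/6067 (d = 29312/12134 = 29312*(1/12134) = 14656/6067 ≈ 2.4157)
V(I) = 8*I
d + V(Q(-2, -10)) = 14656/6067 + 8*(7*(-2) + 9*(-10)) = 14656/6067 + 8*(-14 - 90) = 14656/6067 + 8*(-104) = 14656/6067 - 832 = -5033088/6067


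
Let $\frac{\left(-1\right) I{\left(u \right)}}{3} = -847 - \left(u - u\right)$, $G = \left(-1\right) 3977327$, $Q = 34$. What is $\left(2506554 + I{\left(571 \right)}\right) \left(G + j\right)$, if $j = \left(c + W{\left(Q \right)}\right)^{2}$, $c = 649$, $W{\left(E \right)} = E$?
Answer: $-8809026071610$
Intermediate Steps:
$G = -3977327$
$j = 466489$ ($j = \left(649 + 34\right)^{2} = 683^{2} = 466489$)
$I{\left(u \right)} = 2541$ ($I{\left(u \right)} = - 3 \left(-847 - \left(u - u\right)\right) = - 3 \left(-847 - 0\right) = - 3 \left(-847 + 0\right) = \left(-3\right) \left(-847\right) = 2541$)
$\left(2506554 + I{\left(571 \right)}\right) \left(G + j\right) = \left(2506554 + 2541\right) \left(-3977327 + 466489\right) = 2509095 \left(-3510838\right) = -8809026071610$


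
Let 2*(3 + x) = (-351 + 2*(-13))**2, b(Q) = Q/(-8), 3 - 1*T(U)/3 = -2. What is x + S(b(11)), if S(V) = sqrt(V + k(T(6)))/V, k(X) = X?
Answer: 142123/2 - 2*sqrt(218)/11 ≈ 71059.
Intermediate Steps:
T(U) = 15 (T(U) = 9 - 3*(-2) = 9 + 6 = 15)
b(Q) = -Q/8 (b(Q) = Q*(-1/8) = -Q/8)
S(V) = sqrt(15 + V)/V (S(V) = sqrt(V + 15)/V = sqrt(15 + V)/V)
x = 142123/2 (x = -3 + (-351 + 2*(-13))**2/2 = -3 + (-351 - 26)**2/2 = -3 + (1/2)*(-377)**2 = -3 + (1/2)*142129 = -3 + 142129/2 = 142123/2 ≈ 71062.)
x + S(b(11)) = 142123/2 + sqrt(15 - 1/8*11)/((-1/8*11)) = 142123/2 + sqrt(15 - 11/8)/(-11/8) = 142123/2 - 2*sqrt(218)/11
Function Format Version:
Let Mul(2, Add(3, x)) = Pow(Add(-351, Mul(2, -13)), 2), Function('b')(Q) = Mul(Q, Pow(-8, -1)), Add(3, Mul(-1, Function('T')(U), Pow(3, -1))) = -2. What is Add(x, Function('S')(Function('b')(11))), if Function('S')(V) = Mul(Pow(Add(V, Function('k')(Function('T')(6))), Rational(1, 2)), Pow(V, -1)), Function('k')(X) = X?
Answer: Add(Rational(142123, 2), Mul(Rational(-2, 11), Pow(218, Rational(1, 2)))) ≈ 71059.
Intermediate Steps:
Function('T')(U) = 15 (Function('T')(U) = Add(9, Mul(-3, -2)) = Add(9, 6) = 15)
Function('b')(Q) = Mul(Rational(-1, 8), Q) (Function('b')(Q) = Mul(Q, Rational(-1, 8)) = Mul(Rational(-1, 8), Q))
Function('S')(V) = Mul(Pow(V, -1), Pow(Add(15, V), Rational(1, 2))) (Function('S')(V) = Mul(Pow(Add(V, 15), Rational(1, 2)), Pow(V, -1)) = Mul(Pow(Add(15, V), Rational(1, 2)), Pow(V, -1)) = Mul(Pow(V, -1), Pow(Add(15, V), Rational(1, 2))))
x = Rational(142123, 2) (x = Add(-3, Mul(Rational(1, 2), Pow(Add(-351, Mul(2, -13)), 2))) = Add(-3, Mul(Rational(1, 2), Pow(Add(-351, -26), 2))) = Add(-3, Mul(Rational(1, 2), Pow(-377, 2))) = Add(-3, Mul(Rational(1, 2), 142129)) = Add(-3, Rational(142129, 2)) = Rational(142123, 2) ≈ 71062.)
Add(x, Function('S')(Function('b')(11))) = Add(Rational(142123, 2), Mul(Pow(Mul(Rational(-1, 8), 11), -1), Pow(Add(15, Mul(Rational(-1, 8), 11)), Rational(1, 2)))) = Add(Rational(142123, 2), Mul(Pow(Rational(-11, 8), -1), Pow(Add(15, Rational(-11, 8)), Rational(1, 2)))) = Add(Rational(142123, 2), Mul(Rational(-8, 11), Pow(Rational(109, 8), Rational(1, 2)))) = Add(Rational(142123, 2), Mul(Rational(-8, 11), Mul(Rational(1, 4), Pow(218, Rational(1, 2))))) = Add(Rational(142123, 2), Mul(Rational(-2, 11), Pow(218, Rational(1, 2))))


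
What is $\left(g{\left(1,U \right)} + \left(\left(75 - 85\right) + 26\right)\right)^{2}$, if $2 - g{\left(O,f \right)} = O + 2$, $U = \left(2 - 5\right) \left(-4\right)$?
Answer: $225$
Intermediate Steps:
$U = 12$ ($U = \left(-3\right) \left(-4\right) = 12$)
$g{\left(O,f \right)} = - O$ ($g{\left(O,f \right)} = 2 - \left(O + 2\right) = 2 - \left(2 + O\right) = - O$)
$\left(g{\left(1,U \right)} + \left(\left(75 - 85\right) + 26\right)\right)^{2} = \left(\left(-1\right) 1 + \left(\left(75 - 85\right) + 26\right)\right)^{2} = \left(-1 + \left(-10 + 26\right)\right)^{2} = \left(-1 + 16\right)^{2} = 15^{2} = 225$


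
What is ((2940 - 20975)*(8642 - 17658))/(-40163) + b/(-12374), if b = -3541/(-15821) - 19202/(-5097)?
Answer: -162251514793822948277/40076041813042794 ≈ -4048.6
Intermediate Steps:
b = 321843319/80639637 (b = -3541*(-1/15821) - 19202*(-1/5097) = 3541/15821 + 19202/5097 = 321843319/80639637 ≈ 3.9911)
((2940 - 20975)*(8642 - 17658))/(-40163) + b/(-12374) = ((2940 - 20975)*(8642 - 17658))/(-40163) + (321843319/80639637)/(-12374) = -18035*(-9016)*(-1/40163) + (321843319/80639637)*(-1/12374) = 162603560*(-1/40163) - 321843319/997834868238 = -162603560/40163 - 321843319/997834868238 = -162251514793822948277/40076041813042794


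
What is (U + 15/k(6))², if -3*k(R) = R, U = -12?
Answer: 1521/4 ≈ 380.25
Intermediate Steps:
k(R) = -R/3
(U + 15/k(6))² = (-12 + 15/((-⅓*6)))² = (-12 + 15/(-2))² = (-12 + 15*(-½))² = (-12 - 15/2)² = (-39/2)² = 1521/4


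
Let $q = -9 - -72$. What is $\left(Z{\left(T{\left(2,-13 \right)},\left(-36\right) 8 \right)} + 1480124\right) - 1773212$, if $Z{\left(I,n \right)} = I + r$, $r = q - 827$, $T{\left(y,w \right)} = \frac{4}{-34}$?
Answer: $- \frac{4995486}{17} \approx -2.9385 \cdot 10^{5}$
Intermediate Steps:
$q = 63$ ($q = -9 + 72 = 63$)
$T{\left(y,w \right)} = - \frac{2}{17}$ ($T{\left(y,w \right)} = 4 \left(- \frac{1}{34}\right) = - \frac{2}{17}$)
$r = -764$ ($r = 63 - 827 = -764$)
$Z{\left(I,n \right)} = -764 + I$ ($Z{\left(I,n \right)} = I - 764 = -764 + I$)
$\left(Z{\left(T{\left(2,-13 \right)},\left(-36\right) 8 \right)} + 1480124\right) - 1773212 = \left(\left(-764 - \frac{2}{17}\right) + 1480124\right) - 1773212 = \left(- \frac{12990}{17} + 1480124\right) - 1773212 = \frac{25149118}{17} - 1773212 = - \frac{4995486}{17}$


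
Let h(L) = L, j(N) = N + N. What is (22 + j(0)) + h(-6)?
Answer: 16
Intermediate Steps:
j(N) = 2*N
(22 + j(0)) + h(-6) = (22 + 2*0) - 6 = (22 + 0) - 6 = 22 - 6 = 16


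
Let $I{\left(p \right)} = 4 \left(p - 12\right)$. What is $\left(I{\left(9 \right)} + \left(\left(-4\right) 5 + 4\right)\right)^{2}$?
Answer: $784$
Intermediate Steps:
$I{\left(p \right)} = -48 + 4 p$ ($I{\left(p \right)} = 4 \left(-12 + p\right) = -48 + 4 p$)
$\left(I{\left(9 \right)} + \left(\left(-4\right) 5 + 4\right)\right)^{2} = \left(\left(-48 + 4 \cdot 9\right) + \left(\left(-4\right) 5 + 4\right)\right)^{2} = \left(\left(-48 + 36\right) + \left(-20 + 4\right)\right)^{2} = \left(-12 - 16\right)^{2} = \left(-28\right)^{2} = 784$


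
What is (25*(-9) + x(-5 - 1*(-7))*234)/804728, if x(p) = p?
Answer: 243/804728 ≈ 0.00030197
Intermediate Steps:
(25*(-9) + x(-5 - 1*(-7))*234)/804728 = (25*(-9) + (-5 - 1*(-7))*234)/804728 = (-225 + (-5 + 7)*234)*(1/804728) = (-225 + 2*234)*(1/804728) = (-225 + 468)*(1/804728) = 243*(1/804728) = 243/804728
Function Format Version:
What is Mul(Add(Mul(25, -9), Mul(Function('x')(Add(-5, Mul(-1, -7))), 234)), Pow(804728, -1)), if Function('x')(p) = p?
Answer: Rational(243, 804728) ≈ 0.00030197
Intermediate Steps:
Mul(Add(Mul(25, -9), Mul(Function('x')(Add(-5, Mul(-1, -7))), 234)), Pow(804728, -1)) = Mul(Add(Mul(25, -9), Mul(Add(-5, Mul(-1, -7)), 234)), Pow(804728, -1)) = Mul(Add(-225, Mul(Add(-5, 7), 234)), Rational(1, 804728)) = Mul(Add(-225, Mul(2, 234)), Rational(1, 804728)) = Mul(Add(-225, 468), Rational(1, 804728)) = Mul(243, Rational(1, 804728)) = Rational(243, 804728)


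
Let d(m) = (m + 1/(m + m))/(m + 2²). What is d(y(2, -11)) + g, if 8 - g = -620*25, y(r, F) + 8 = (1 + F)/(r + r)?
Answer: 4234127/273 ≈ 15510.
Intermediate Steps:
y(r, F) = -8 + (1 + F)/(2*r) (y(r, F) = -8 + (1 + F)/(r + r) = -8 + (1 + F)/((2*r)) = -8 + (1 + F)*(1/(2*r)) = -8 + (1 + F)/(2*r))
g = 15508 (g = 8 - (-620)*25 = 8 - 1*(-15500) = 8 + 15500 = 15508)
d(m) = (m + 1/(2*m))/(4 + m) (d(m) = (m + 1/(2*m))/(m + 4) = (m + 1/(2*m))/(4 + m))
d(y(2, -11)) + g = (½ + ((½)*(1 - 11 - 16*2)/2)²)/((((½)*(1 - 11 - 16*2)/2))*(4 + (½)*(1 - 11 - 16*2)/2)) + 15508 = (½ + ((½)*(½)*(1 - 11 - 32))²)/((((½)*(½)*(1 - 11 - 32)))*(4 + (½)*(½)*(1 - 11 - 32))) + 15508 = (½ + ((½)*(½)*(-42))²)/((((½)*(½)*(-42)))*(4 + (½)*(½)*(-42))) + 15508 = (½ + (-21/2)²)/((-21/2)*(4 - 21/2)) + 15508 = -2*(½ + 441/4)/(21*(-13/2)) + 15508 = -2/21*(-2/13)*443/4 + 15508 = 443/273 + 15508 = 4234127/273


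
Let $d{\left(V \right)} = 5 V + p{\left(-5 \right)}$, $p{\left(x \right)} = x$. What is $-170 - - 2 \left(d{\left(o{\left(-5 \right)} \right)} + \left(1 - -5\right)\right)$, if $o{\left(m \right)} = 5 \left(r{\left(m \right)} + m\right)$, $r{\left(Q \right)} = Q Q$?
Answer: $832$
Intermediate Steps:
$r{\left(Q \right)} = Q^{2}$
$o{\left(m \right)} = 5 m + 5 m^{2}$ ($o{\left(m \right)} = 5 \left(m^{2} + m\right) = 5 \left(m + m^{2}\right) = 5 m + 5 m^{2}$)
$d{\left(V \right)} = -5 + 5 V$ ($d{\left(V \right)} = 5 V - 5 = -5 + 5 V$)
$-170 - - 2 \left(d{\left(o{\left(-5 \right)} \right)} + \left(1 - -5\right)\right) = -170 - - 2 \left(\left(-5 + 5 \cdot 5 \left(-5\right) \left(1 - 5\right)\right) + \left(1 - -5\right)\right) = -170 - - 2 \left(\left(-5 + 5 \cdot 5 \left(-5\right) \left(-4\right)\right) + \left(1 + 5\right)\right) = -170 - - 2 \left(\left(-5 + 5 \cdot 100\right) + 6\right) = -170 - - 2 \left(\left(-5 + 500\right) + 6\right) = -170 - - 2 \left(495 + 6\right) = -170 - - 2 \cdot 501 = -170 - \left(-1\right) 1002 = -170 - -1002 = -170 + 1002 = 832$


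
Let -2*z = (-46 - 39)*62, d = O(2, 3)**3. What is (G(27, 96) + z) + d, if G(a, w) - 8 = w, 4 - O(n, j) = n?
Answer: 2747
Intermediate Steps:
O(n, j) = 4 - n
G(a, w) = 8 + w
d = 8 (d = (4 - 1*2)**3 = (4 - 2)**3 = 2**3 = 8)
z = 2635 (z = -(-46 - 39)*62/2 = -(-85)*62/2 = -1/2*(-5270) = 2635)
(G(27, 96) + z) + d = ((8 + 96) + 2635) + 8 = (104 + 2635) + 8 = 2739 + 8 = 2747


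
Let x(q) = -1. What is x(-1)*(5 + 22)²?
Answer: -729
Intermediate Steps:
x(-1)*(5 + 22)² = -(5 + 22)² = -1*27² = -1*729 = -729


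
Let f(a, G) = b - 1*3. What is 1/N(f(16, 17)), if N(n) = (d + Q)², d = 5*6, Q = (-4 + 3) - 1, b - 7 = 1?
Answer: 1/784 ≈ 0.0012755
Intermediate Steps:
b = 8 (b = 7 + 1 = 8)
Q = -2 (Q = -1 - 1 = -2)
f(a, G) = 5 (f(a, G) = 8 - 1*3 = 8 - 3 = 5)
d = 30
N(n) = 784 (N(n) = (30 - 2)² = 28² = 784)
1/N(f(16, 17)) = 1/784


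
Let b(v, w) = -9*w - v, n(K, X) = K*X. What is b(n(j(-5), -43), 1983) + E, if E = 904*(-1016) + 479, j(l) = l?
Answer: -936047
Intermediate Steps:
b(v, w) = -v - 9*w
E = -917985 (E = -918464 + 479 = -917985)
b(n(j(-5), -43), 1983) + E = (-(-5)*(-43) - 9*1983) - 917985 = (-1*215 - 17847) - 917985 = (-215 - 17847) - 917985 = -18062 - 917985 = -936047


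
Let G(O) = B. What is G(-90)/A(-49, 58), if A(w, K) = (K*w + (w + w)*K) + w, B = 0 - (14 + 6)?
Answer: 4/1715 ≈ 0.0023324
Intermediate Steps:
B = -20 (B = 0 - 1*20 = 0 - 20 = -20)
G(O) = -20
A(w, K) = w + 3*K*w (A(w, K) = (K*w + (2*w)*K) + w = (K*w + 2*K*w) + w = 3*K*w + w = w + 3*K*w)
G(-90)/A(-49, 58) = -20*(-1/(49*(1 + 3*58))) = -20*(-1/(49*(1 + 174))) = -20/((-49*175)) = -20/(-8575) = -20*(-1/8575) = 4/1715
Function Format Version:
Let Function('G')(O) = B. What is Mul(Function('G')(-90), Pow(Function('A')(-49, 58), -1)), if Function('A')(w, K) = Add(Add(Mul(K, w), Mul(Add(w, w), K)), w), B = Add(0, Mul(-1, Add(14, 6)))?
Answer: Rational(4, 1715) ≈ 0.0023324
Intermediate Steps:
B = -20 (B = Add(0, Mul(-1, 20)) = Add(0, -20) = -20)
Function('G')(O) = -20
Function('A')(w, K) = Add(w, Mul(3, K, w)) (Function('A')(w, K) = Add(Add(Mul(K, w), Mul(Mul(2, w), K)), w) = Add(Add(Mul(K, w), Mul(2, K, w)), w) = Add(Mul(3, K, w), w) = Add(w, Mul(3, K, w)))
Mul(Function('G')(-90), Pow(Function('A')(-49, 58), -1)) = Mul(-20, Pow(Mul(-49, Add(1, Mul(3, 58))), -1)) = Mul(-20, Pow(Mul(-49, Add(1, 174)), -1)) = Mul(-20, Pow(Mul(-49, 175), -1)) = Mul(-20, Pow(-8575, -1)) = Mul(-20, Rational(-1, 8575)) = Rational(4, 1715)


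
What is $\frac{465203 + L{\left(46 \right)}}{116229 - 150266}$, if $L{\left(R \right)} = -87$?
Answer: $- \frac{465116}{34037} \approx -13.665$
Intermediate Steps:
$\frac{465203 + L{\left(46 \right)}}{116229 - 150266} = \frac{465203 - 87}{116229 - 150266} = \frac{465116}{116229 - 150266} = \frac{465116}{-34037} = 465116 \left(- \frac{1}{34037}\right) = - \frac{465116}{34037}$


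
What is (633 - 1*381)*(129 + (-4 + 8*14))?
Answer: 59724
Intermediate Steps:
(633 - 1*381)*(129 + (-4 + 8*14)) = (633 - 381)*(129 + (-4 + 112)) = 252*(129 + 108) = 252*237 = 59724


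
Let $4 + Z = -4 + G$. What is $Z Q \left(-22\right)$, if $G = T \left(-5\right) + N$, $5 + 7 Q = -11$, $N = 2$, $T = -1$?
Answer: $- \frac{352}{7} \approx -50.286$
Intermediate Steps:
$Q = - \frac{16}{7}$ ($Q = - \frac{5}{7} + \frac{1}{7} \left(-11\right) = - \frac{5}{7} - \frac{11}{7} = - \frac{16}{7} \approx -2.2857$)
$G = 7$ ($G = \left(-1\right) \left(-5\right) + 2 = 5 + 2 = 7$)
$Z = -1$ ($Z = -4 + \left(-4 + 7\right) = -4 + 3 = -1$)
$Z Q \left(-22\right) = \left(-1\right) \left(- \frac{16}{7}\right) \left(-22\right) = \frac{16}{7} \left(-22\right) = - \frac{352}{7}$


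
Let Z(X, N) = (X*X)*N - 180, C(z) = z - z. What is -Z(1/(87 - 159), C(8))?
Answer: 180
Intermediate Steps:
C(z) = 0
Z(X, N) = -180 + N*X² (Z(X, N) = X²*N - 180 = N*X² - 180 = -180 + N*X²)
-Z(1/(87 - 159), C(8)) = -(-180 + 0*(1/(87 - 159))²) = -(-180 + 0*(1/(-72))²) = -(-180 + 0*(-1/72)²) = -(-180 + 0*(1/5184)) = -(-180 + 0) = -1*(-180) = 180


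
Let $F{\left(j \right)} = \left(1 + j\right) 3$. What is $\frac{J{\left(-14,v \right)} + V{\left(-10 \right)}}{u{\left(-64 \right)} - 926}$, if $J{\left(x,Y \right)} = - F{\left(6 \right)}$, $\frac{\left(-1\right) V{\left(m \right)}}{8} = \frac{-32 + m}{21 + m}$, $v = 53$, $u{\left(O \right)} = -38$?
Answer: $- \frac{105}{10604} \approx -0.0099019$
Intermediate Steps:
$F{\left(j \right)} = 3 + 3 j$
$V{\left(m \right)} = - \frac{8 \left(-32 + m\right)}{21 + m}$ ($V{\left(m \right)} = - 8 \frac{-32 + m}{21 + m} = - \frac{8 \left(-32 + m\right)}{21 + m}$)
$J{\left(x,Y \right)} = -21$ ($J{\left(x,Y \right)} = - (3 + 3 \cdot 6) = - (3 + 18) = \left(-1\right) 21 = -21$)
$\frac{J{\left(-14,v \right)} + V{\left(-10 \right)}}{u{\left(-64 \right)} - 926} = \frac{-21 + \frac{8 \left(32 - -10\right)}{21 - 10}}{-38 - 926} = \frac{-21 + \frac{8 \left(32 + 10\right)}{11}}{-964} = \left(-21 + 8 \cdot \frac{1}{11} \cdot 42\right) \left(- \frac{1}{964}\right) = \left(-21 + \frac{336}{11}\right) \left(- \frac{1}{964}\right) = \frac{105}{11} \left(- \frac{1}{964}\right) = - \frac{105}{10604}$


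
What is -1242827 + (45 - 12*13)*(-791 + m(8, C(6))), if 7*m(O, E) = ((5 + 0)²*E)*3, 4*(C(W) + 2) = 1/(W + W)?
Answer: -129099287/112 ≈ -1.1527e+6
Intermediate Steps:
C(W) = -2 + 1/(8*W) (C(W) = -2 + 1/(4*(W + W)) = -2 + 1/(4*((2*W))) = -2 + (1/(2*W))/4 = -2 + 1/(8*W))
m(O, E) = 75*E/7 (m(O, E) = (((5 + 0)²*E)*3)/7 = ((5²*E)*3)/7 = ((25*E)*3)/7 = (75*E)/7 = 75*E/7)
-1242827 + (45 - 12*13)*(-791 + m(8, C(6))) = -1242827 + (45 - 12*13)*(-791 + 75*(-2 + (⅛)/6)/7) = -1242827 + (45 - 156)*(-791 + 75*(-2 + (⅛)*(⅙))/7) = -1242827 - 111*(-791 + 75*(-2 + 1/48)/7) = -1242827 - 111*(-791 + (75/7)*(-95/48)) = -1242827 - 111*(-791 - 2375/112) = -1242827 - 111*(-90967/112) = -1242827 + 10097337/112 = -129099287/112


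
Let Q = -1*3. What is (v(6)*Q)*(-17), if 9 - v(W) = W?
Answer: 153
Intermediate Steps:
Q = -3
v(W) = 9 - W
(v(6)*Q)*(-17) = ((9 - 1*6)*(-3))*(-17) = ((9 - 6)*(-3))*(-17) = (3*(-3))*(-17) = -9*(-17) = 153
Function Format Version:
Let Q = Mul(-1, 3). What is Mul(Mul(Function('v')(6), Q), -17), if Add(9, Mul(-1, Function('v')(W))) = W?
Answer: 153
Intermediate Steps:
Q = -3
Function('v')(W) = Add(9, Mul(-1, W))
Mul(Mul(Function('v')(6), Q), -17) = Mul(Mul(Add(9, Mul(-1, 6)), -3), -17) = Mul(Mul(Add(9, -6), -3), -17) = Mul(Mul(3, -3), -17) = Mul(-9, -17) = 153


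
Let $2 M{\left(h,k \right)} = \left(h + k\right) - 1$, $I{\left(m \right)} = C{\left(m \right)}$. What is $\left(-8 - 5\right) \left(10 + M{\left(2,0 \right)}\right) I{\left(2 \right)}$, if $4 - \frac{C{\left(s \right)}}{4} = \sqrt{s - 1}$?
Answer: $-1638$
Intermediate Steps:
$C{\left(s \right)} = 16 - 4 \sqrt{-1 + s}$ ($C{\left(s \right)} = 16 - 4 \sqrt{s - 1} = 16 - 4 \sqrt{-1 + s}$)
$I{\left(m \right)} = 16 - 4 \sqrt{-1 + m}$
$M{\left(h,k \right)} = - \frac{1}{2} + \frac{h}{2} + \frac{k}{2}$ ($M{\left(h,k \right)} = \frac{\left(h + k\right) - 1}{2} = \frac{-1 + h + k}{2} = - \frac{1}{2} + \frac{h}{2} + \frac{k}{2}$)
$\left(-8 - 5\right) \left(10 + M{\left(2,0 \right)}\right) I{\left(2 \right)} = \left(-8 - 5\right) \left(10 + \left(- \frac{1}{2} + \frac{1}{2} \cdot 2 + \frac{1}{2} \cdot 0\right)\right) \left(16 - 4 \sqrt{-1 + 2}\right) = - 13 \left(10 + \left(- \frac{1}{2} + 1 + 0\right)\right) \left(16 - 4 \sqrt{1}\right) = - 13 \left(10 + \frac{1}{2}\right) \left(16 - 4\right) = \left(-13\right) \frac{21}{2} \left(16 - 4\right) = \left(- \frac{273}{2}\right) 12 = -1638$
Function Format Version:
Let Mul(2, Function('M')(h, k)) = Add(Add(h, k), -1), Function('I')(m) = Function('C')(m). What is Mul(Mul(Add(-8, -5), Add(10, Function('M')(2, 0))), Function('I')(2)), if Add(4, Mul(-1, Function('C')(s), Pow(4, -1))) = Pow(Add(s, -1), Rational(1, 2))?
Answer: -1638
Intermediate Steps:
Function('C')(s) = Add(16, Mul(-4, Pow(Add(-1, s), Rational(1, 2)))) (Function('C')(s) = Add(16, Mul(-4, Pow(Add(s, -1), Rational(1, 2)))) = Add(16, Mul(-4, Pow(Add(-1, s), Rational(1, 2)))))
Function('I')(m) = Add(16, Mul(-4, Pow(Add(-1, m), Rational(1, 2))))
Function('M')(h, k) = Add(Rational(-1, 2), Mul(Rational(1, 2), h), Mul(Rational(1, 2), k)) (Function('M')(h, k) = Mul(Rational(1, 2), Add(Add(h, k), -1)) = Mul(Rational(1, 2), Add(-1, h, k)) = Add(Rational(-1, 2), Mul(Rational(1, 2), h), Mul(Rational(1, 2), k)))
Mul(Mul(Add(-8, -5), Add(10, Function('M')(2, 0))), Function('I')(2)) = Mul(Mul(Add(-8, -5), Add(10, Add(Rational(-1, 2), Mul(Rational(1, 2), 2), Mul(Rational(1, 2), 0)))), Add(16, Mul(-4, Pow(Add(-1, 2), Rational(1, 2))))) = Mul(Mul(-13, Add(10, Add(Rational(-1, 2), 1, 0))), Add(16, Mul(-4, Pow(1, Rational(1, 2))))) = Mul(Mul(-13, Add(10, Rational(1, 2))), Add(16, Mul(-4, 1))) = Mul(Mul(-13, Rational(21, 2)), Add(16, -4)) = Mul(Rational(-273, 2), 12) = -1638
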